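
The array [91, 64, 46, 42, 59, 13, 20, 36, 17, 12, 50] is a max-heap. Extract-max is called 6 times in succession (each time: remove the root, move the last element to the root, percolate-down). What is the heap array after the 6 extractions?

extract-max #1 returns 91:
  remove root 91; move last element 50 to root → [50, 64, 46, 42, 59, 13, 20, 36, 17, 12]
  50 vs larger child 64 at index 1, swap → [64, 50, 46, 42, 59, 13, 20, 36, 17, 12]
  50 vs larger child 59 at index 4, swap → [64, 59, 46, 42, 50, 13, 20, 36, 17, 12]
extract-max #2 returns 64:
  remove root 64; move last element 12 to root → [12, 59, 46, 42, 50, 13, 20, 36, 17]
  12 vs larger child 59 at index 1, swap → [59, 12, 46, 42, 50, 13, 20, 36, 17]
  12 vs larger child 50 at index 4, swap → [59, 50, 46, 42, 12, 13, 20, 36, 17]
extract-max #3 returns 59:
  remove root 59; move last element 17 to root → [17, 50, 46, 42, 12, 13, 20, 36]
  17 vs larger child 50 at index 1, swap → [50, 17, 46, 42, 12, 13, 20, 36]
  17 vs larger child 42 at index 3, swap → [50, 42, 46, 17, 12, 13, 20, 36]
  17 vs only child 36 at index 7, swap → [50, 42, 46, 36, 12, 13, 20, 17]
extract-max #4 returns 50:
  remove root 50; move last element 17 to root → [17, 42, 46, 36, 12, 13, 20]
  17 vs larger child 46 at index 2, swap → [46, 42, 17, 36, 12, 13, 20]
  17 vs larger child 20 at index 6, swap → [46, 42, 20, 36, 12, 13, 17]
extract-max #5 returns 46:
  remove root 46; move last element 17 to root → [17, 42, 20, 36, 12, 13]
  17 vs larger child 42 at index 1, swap → [42, 17, 20, 36, 12, 13]
  17 vs larger child 36 at index 3, swap → [42, 36, 20, 17, 12, 13]
extract-max #6 returns 42:
  remove root 42; move last element 13 to root → [13, 36, 20, 17, 12]
  13 vs larger child 36 at index 1, swap → [36, 13, 20, 17, 12]
  13 vs larger child 17 at index 3, swap → [36, 17, 20, 13, 12]

[36, 17, 20, 13, 12]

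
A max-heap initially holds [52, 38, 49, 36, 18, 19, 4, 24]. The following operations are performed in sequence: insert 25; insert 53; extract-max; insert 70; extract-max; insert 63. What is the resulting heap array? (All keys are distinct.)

[63, 52, 49, 36, 38, 19, 4, 24, 25, 18]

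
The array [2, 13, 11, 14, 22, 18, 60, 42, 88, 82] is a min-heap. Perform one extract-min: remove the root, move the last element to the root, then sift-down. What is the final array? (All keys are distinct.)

remove root 2; move last element 82 to root → [82, 13, 11, 14, 22, 18, 60, 42, 88]
82 vs smaller child 11 at index 2, swap → [11, 13, 82, 14, 22, 18, 60, 42, 88]
82 vs smaller child 18 at index 5, swap → [11, 13, 18, 14, 22, 82, 60, 42, 88]

[11, 13, 18, 14, 22, 82, 60, 42, 88]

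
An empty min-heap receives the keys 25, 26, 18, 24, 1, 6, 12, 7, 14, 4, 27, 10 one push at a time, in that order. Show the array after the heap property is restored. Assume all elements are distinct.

Insert 25:
  append 25 at index 0 → [25] (no swap needed)
Insert 26:
  append 26 at index 1 → [25, 26] (no swap needed)
Insert 18:
  append 18 at index 2 → [25, 26, 18]
  18 < parent 25 at index 0, swap → [18, 26, 25]
Insert 24:
  append 24 at index 3 → [18, 26, 25, 24]
  24 < parent 26 at index 1, swap → [18, 24, 25, 26]
Insert 1:
  append 1 at index 4 → [18, 24, 25, 26, 1]
  1 < parent 24 at index 1, swap → [18, 1, 25, 26, 24]
  1 < parent 18 at index 0, swap → [1, 18, 25, 26, 24]
Insert 6:
  append 6 at index 5 → [1, 18, 25, 26, 24, 6]
  6 < parent 25 at index 2, swap → [1, 18, 6, 26, 24, 25]
Insert 12:
  append 12 at index 6 → [1, 18, 6, 26, 24, 25, 12] (no swap needed)
Insert 7:
  append 7 at index 7 → [1, 18, 6, 26, 24, 25, 12, 7]
  7 < parent 26 at index 3, swap → [1, 18, 6, 7, 24, 25, 12, 26]
  7 < parent 18 at index 1, swap → [1, 7, 6, 18, 24, 25, 12, 26]
Insert 14:
  append 14 at index 8 → [1, 7, 6, 18, 24, 25, 12, 26, 14]
  14 < parent 18 at index 3, swap → [1, 7, 6, 14, 24, 25, 12, 26, 18]
Insert 4:
  append 4 at index 9 → [1, 7, 6, 14, 24, 25, 12, 26, 18, 4]
  4 < parent 24 at index 4, swap → [1, 7, 6, 14, 4, 25, 12, 26, 18, 24]
  4 < parent 7 at index 1, swap → [1, 4, 6, 14, 7, 25, 12, 26, 18, 24]
Insert 27:
  append 27 at index 10 → [1, 4, 6, 14, 7, 25, 12, 26, 18, 24, 27] (no swap needed)
Insert 10:
  append 10 at index 11 → [1, 4, 6, 14, 7, 25, 12, 26, 18, 24, 27, 10]
  10 < parent 25 at index 5, swap → [1, 4, 6, 14, 7, 10, 12, 26, 18, 24, 27, 25]

[1, 4, 6, 14, 7, 10, 12, 26, 18, 24, 27, 25]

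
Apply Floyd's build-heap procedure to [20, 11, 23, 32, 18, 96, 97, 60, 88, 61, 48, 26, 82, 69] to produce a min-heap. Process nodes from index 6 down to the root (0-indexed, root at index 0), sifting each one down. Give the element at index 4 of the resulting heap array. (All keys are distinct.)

20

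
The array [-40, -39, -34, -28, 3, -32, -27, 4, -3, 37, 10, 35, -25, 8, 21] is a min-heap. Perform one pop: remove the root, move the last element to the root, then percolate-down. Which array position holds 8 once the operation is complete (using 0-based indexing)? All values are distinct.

remove root -40; move last element 21 to root → [21, -39, -34, -28, 3, -32, -27, 4, -3, 37, 10, 35, -25, 8]
21 vs smaller child -39 at index 1, swap → [-39, 21, -34, -28, 3, -32, -27, 4, -3, 37, 10, 35, -25, 8]
21 vs smaller child -28 at index 3, swap → [-39, -28, -34, 21, 3, -32, -27, 4, -3, 37, 10, 35, -25, 8]
21 vs smaller child -3 at index 8, swap → [-39, -28, -34, -3, 3, -32, -27, 4, 21, 37, 10, 35, -25, 8]
resulting array: [-39, -28, -34, -3, 3, -32, -27, 4, 21, 37, 10, 35, -25, 8]

13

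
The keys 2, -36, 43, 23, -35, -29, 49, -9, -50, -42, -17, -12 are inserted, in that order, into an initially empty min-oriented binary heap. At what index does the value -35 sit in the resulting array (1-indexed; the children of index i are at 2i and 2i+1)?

4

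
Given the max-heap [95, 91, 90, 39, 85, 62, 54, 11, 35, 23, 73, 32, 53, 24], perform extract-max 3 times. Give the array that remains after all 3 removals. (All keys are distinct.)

[85, 73, 62, 39, 32, 53, 54, 11, 35, 23, 24]

extract-max #1 returns 95:
  remove root 95; move last element 24 to root → [24, 91, 90, 39, 85, 62, 54, 11, 35, 23, 73, 32, 53]
  24 vs larger child 91 at index 1, swap → [91, 24, 90, 39, 85, 62, 54, 11, 35, 23, 73, 32, 53]
  24 vs larger child 85 at index 4, swap → [91, 85, 90, 39, 24, 62, 54, 11, 35, 23, 73, 32, 53]
  24 vs larger child 73 at index 10, swap → [91, 85, 90, 39, 73, 62, 54, 11, 35, 23, 24, 32, 53]
extract-max #2 returns 91:
  remove root 91; move last element 53 to root → [53, 85, 90, 39, 73, 62, 54, 11, 35, 23, 24, 32]
  53 vs larger child 90 at index 2, swap → [90, 85, 53, 39, 73, 62, 54, 11, 35, 23, 24, 32]
  53 vs larger child 62 at index 5, swap → [90, 85, 62, 39, 73, 53, 54, 11, 35, 23, 24, 32]
extract-max #3 returns 90:
  remove root 90; move last element 32 to root → [32, 85, 62, 39, 73, 53, 54, 11, 35, 23, 24]
  32 vs larger child 85 at index 1, swap → [85, 32, 62, 39, 73, 53, 54, 11, 35, 23, 24]
  32 vs larger child 73 at index 4, swap → [85, 73, 62, 39, 32, 53, 54, 11, 35, 23, 24]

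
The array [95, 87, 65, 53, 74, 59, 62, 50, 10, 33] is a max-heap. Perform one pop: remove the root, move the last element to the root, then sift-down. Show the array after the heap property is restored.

remove root 95; move last element 33 to root → [33, 87, 65, 53, 74, 59, 62, 50, 10]
33 vs larger child 87 at index 1, swap → [87, 33, 65, 53, 74, 59, 62, 50, 10]
33 vs larger child 74 at index 4, swap → [87, 74, 65, 53, 33, 59, 62, 50, 10]

[87, 74, 65, 53, 33, 59, 62, 50, 10]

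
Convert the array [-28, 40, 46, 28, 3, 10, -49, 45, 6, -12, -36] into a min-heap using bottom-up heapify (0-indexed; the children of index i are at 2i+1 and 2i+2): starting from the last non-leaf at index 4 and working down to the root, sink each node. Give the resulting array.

[-49, -36, -28, 6, -12, 10, 46, 45, 28, 40, 3]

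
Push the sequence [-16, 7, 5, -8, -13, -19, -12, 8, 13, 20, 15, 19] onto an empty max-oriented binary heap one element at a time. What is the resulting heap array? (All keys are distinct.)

Insert -16:
  append -16 at index 0 → [-16] (no swap needed)
Insert 7:
  append 7 at index 1 → [-16, 7]
  7 > parent -16 at index 0, swap → [7, -16]
Insert 5:
  append 5 at index 2 → [7, -16, 5] (no swap needed)
Insert -8:
  append -8 at index 3 → [7, -16, 5, -8]
  -8 > parent -16 at index 1, swap → [7, -8, 5, -16]
Insert -13:
  append -13 at index 4 → [7, -8, 5, -16, -13] (no swap needed)
Insert -19:
  append -19 at index 5 → [7, -8, 5, -16, -13, -19] (no swap needed)
Insert -12:
  append -12 at index 6 → [7, -8, 5, -16, -13, -19, -12] (no swap needed)
Insert 8:
  append 8 at index 7 → [7, -8, 5, -16, -13, -19, -12, 8]
  8 > parent -16 at index 3, swap → [7, -8, 5, 8, -13, -19, -12, -16]
  8 > parent -8 at index 1, swap → [7, 8, 5, -8, -13, -19, -12, -16]
  8 > parent 7 at index 0, swap → [8, 7, 5, -8, -13, -19, -12, -16]
Insert 13:
  append 13 at index 8 → [8, 7, 5, -8, -13, -19, -12, -16, 13]
  13 > parent -8 at index 3, swap → [8, 7, 5, 13, -13, -19, -12, -16, -8]
  13 > parent 7 at index 1, swap → [8, 13, 5, 7, -13, -19, -12, -16, -8]
  13 > parent 8 at index 0, swap → [13, 8, 5, 7, -13, -19, -12, -16, -8]
Insert 20:
  append 20 at index 9 → [13, 8, 5, 7, -13, -19, -12, -16, -8, 20]
  20 > parent -13 at index 4, swap → [13, 8, 5, 7, 20, -19, -12, -16, -8, -13]
  20 > parent 8 at index 1, swap → [13, 20, 5, 7, 8, -19, -12, -16, -8, -13]
  20 > parent 13 at index 0, swap → [20, 13, 5, 7, 8, -19, -12, -16, -8, -13]
Insert 15:
  append 15 at index 10 → [20, 13, 5, 7, 8, -19, -12, -16, -8, -13, 15]
  15 > parent 8 at index 4, swap → [20, 13, 5, 7, 15, -19, -12, -16, -8, -13, 8]
  15 > parent 13 at index 1, swap → [20, 15, 5, 7, 13, -19, -12, -16, -8, -13, 8]
Insert 19:
  append 19 at index 11 → [20, 15, 5, 7, 13, -19, -12, -16, -8, -13, 8, 19]
  19 > parent -19 at index 5, swap → [20, 15, 5, 7, 13, 19, -12, -16, -8, -13, 8, -19]
  19 > parent 5 at index 2, swap → [20, 15, 19, 7, 13, 5, -12, -16, -8, -13, 8, -19]

[20, 15, 19, 7, 13, 5, -12, -16, -8, -13, 8, -19]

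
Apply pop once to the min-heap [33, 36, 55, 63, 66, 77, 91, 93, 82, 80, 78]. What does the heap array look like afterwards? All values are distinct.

remove root 33; move last element 78 to root → [78, 36, 55, 63, 66, 77, 91, 93, 82, 80]
78 vs smaller child 36 at index 1, swap → [36, 78, 55, 63, 66, 77, 91, 93, 82, 80]
78 vs smaller child 63 at index 3, swap → [36, 63, 55, 78, 66, 77, 91, 93, 82, 80]

[36, 63, 55, 78, 66, 77, 91, 93, 82, 80]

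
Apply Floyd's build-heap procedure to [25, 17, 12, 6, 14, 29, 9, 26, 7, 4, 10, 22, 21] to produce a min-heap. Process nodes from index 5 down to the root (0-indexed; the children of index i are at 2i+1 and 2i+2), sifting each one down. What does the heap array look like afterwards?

sift down from index 5:
  29 vs smaller child 21 at index 12, swap → [25, 17, 12, 6, 14, 21, 9, 26, 7, 4, 10, 22, 29]
sift down from index 4:
  14 vs smaller child 4 at index 9, swap → [25, 17, 12, 6, 4, 21, 9, 26, 7, 14, 10, 22, 29]
sift down from index 3: already satisfies heap property
sift down from index 2:
  12 vs smaller child 9 at index 6, swap → [25, 17, 9, 6, 4, 21, 12, 26, 7, 14, 10, 22, 29]
sift down from index 1:
  17 vs smaller child 4 at index 4, swap → [25, 4, 9, 6, 17, 21, 12, 26, 7, 14, 10, 22, 29]
  17 vs smaller child 10 at index 10, swap → [25, 4, 9, 6, 10, 21, 12, 26, 7, 14, 17, 22, 29]
sift down from index 0:
  25 vs smaller child 4 at index 1, swap → [4, 25, 9, 6, 10, 21, 12, 26, 7, 14, 17, 22, 29]
  25 vs smaller child 6 at index 3, swap → [4, 6, 9, 25, 10, 21, 12, 26, 7, 14, 17, 22, 29]
  25 vs smaller child 7 at index 8, swap → [4, 6, 9, 7, 10, 21, 12, 26, 25, 14, 17, 22, 29]

[4, 6, 9, 7, 10, 21, 12, 26, 25, 14, 17, 22, 29]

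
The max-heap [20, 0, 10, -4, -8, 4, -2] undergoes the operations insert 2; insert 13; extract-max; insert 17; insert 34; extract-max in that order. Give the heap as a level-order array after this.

[17, 13, 10, 2, -8, 4, -2, -4, 0]

insert 2:
  append 2 at index 7 → [20, 0, 10, -4, -8, 4, -2, 2]
  2 > parent -4 at index 3, swap → [20, 0, 10, 2, -8, 4, -2, -4]
  2 > parent 0 at index 1, swap → [20, 2, 10, 0, -8, 4, -2, -4]
insert 13:
  append 13 at index 8 → [20, 2, 10, 0, -8, 4, -2, -4, 13]
  13 > parent 0 at index 3, swap → [20, 2, 10, 13, -8, 4, -2, -4, 0]
  13 > parent 2 at index 1, swap → [20, 13, 10, 2, -8, 4, -2, -4, 0]
extract-max → returns 20:
  remove root 20; move last element 0 to root → [0, 13, 10, 2, -8, 4, -2, -4]
  0 vs larger child 13 at index 1, swap → [13, 0, 10, 2, -8, 4, -2, -4]
  0 vs larger child 2 at index 3, swap → [13, 2, 10, 0, -8, 4, -2, -4]
insert 17:
  append 17 at index 8 → [13, 2, 10, 0, -8, 4, -2, -4, 17]
  17 > parent 0 at index 3, swap → [13, 2, 10, 17, -8, 4, -2, -4, 0]
  17 > parent 2 at index 1, swap → [13, 17, 10, 2, -8, 4, -2, -4, 0]
  17 > parent 13 at index 0, swap → [17, 13, 10, 2, -8, 4, -2, -4, 0]
insert 34:
  append 34 at index 9 → [17, 13, 10, 2, -8, 4, -2, -4, 0, 34]
  34 > parent -8 at index 4, swap → [17, 13, 10, 2, 34, 4, -2, -4, 0, -8]
  34 > parent 13 at index 1, swap → [17, 34, 10, 2, 13, 4, -2, -4, 0, -8]
  34 > parent 17 at index 0, swap → [34, 17, 10, 2, 13, 4, -2, -4, 0, -8]
extract-max → returns 34:
  remove root 34; move last element -8 to root → [-8, 17, 10, 2, 13, 4, -2, -4, 0]
  -8 vs larger child 17 at index 1, swap → [17, -8, 10, 2, 13, 4, -2, -4, 0]
  -8 vs larger child 13 at index 4, swap → [17, 13, 10, 2, -8, 4, -2, -4, 0]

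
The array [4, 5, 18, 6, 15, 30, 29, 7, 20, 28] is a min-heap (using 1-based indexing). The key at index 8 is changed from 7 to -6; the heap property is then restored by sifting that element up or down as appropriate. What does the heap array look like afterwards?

[-6, 4, 18, 5, 15, 30, 29, 6, 20, 28]

set index 8 from 7 to -6 → [4, 5, 18, 6, 15, 30, 29, -6, 20, 28]
-6 < parent 6 at index 4, swap → [4, 5, 18, -6, 15, 30, 29, 6, 20, 28]
-6 < parent 5 at index 2, swap → [4, -6, 18, 5, 15, 30, 29, 6, 20, 28]
-6 < parent 4 at index 1, swap → [-6, 4, 18, 5, 15, 30, 29, 6, 20, 28]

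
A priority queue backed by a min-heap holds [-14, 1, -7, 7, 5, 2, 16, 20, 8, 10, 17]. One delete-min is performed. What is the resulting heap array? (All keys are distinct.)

remove root -14; move last element 17 to root → [17, 1, -7, 7, 5, 2, 16, 20, 8, 10]
17 vs smaller child -7 at index 2, swap → [-7, 1, 17, 7, 5, 2, 16, 20, 8, 10]
17 vs smaller child 2 at index 5, swap → [-7, 1, 2, 7, 5, 17, 16, 20, 8, 10]

[-7, 1, 2, 7, 5, 17, 16, 20, 8, 10]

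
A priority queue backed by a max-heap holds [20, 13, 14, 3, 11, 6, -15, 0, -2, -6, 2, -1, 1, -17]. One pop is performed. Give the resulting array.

[14, 13, 6, 3, 11, 1, -15, 0, -2, -6, 2, -1, -17]

remove root 20; move last element -17 to root → [-17, 13, 14, 3, 11, 6, -15, 0, -2, -6, 2, -1, 1]
-17 vs larger child 14 at index 2, swap → [14, 13, -17, 3, 11, 6, -15, 0, -2, -6, 2, -1, 1]
-17 vs larger child 6 at index 5, swap → [14, 13, 6, 3, 11, -17, -15, 0, -2, -6, 2, -1, 1]
-17 vs larger child 1 at index 12, swap → [14, 13, 6, 3, 11, 1, -15, 0, -2, -6, 2, -1, -17]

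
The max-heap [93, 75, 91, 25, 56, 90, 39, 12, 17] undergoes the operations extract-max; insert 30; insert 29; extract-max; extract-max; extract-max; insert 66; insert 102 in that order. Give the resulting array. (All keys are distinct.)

[102, 66, 39, 56, 25, 17, 29, 12, 30]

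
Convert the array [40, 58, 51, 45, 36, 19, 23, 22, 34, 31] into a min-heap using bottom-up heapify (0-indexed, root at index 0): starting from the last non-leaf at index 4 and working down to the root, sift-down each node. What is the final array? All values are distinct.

[19, 22, 23, 34, 31, 51, 40, 45, 58, 36]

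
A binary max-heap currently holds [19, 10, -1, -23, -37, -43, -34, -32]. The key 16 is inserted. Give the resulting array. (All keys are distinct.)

append 16 at index 8 → [19, 10, -1, -23, -37, -43, -34, -32, 16]
16 > parent -23 at index 3, swap → [19, 10, -1, 16, -37, -43, -34, -32, -23]
16 > parent 10 at index 1, swap → [19, 16, -1, 10, -37, -43, -34, -32, -23]

[19, 16, -1, 10, -37, -43, -34, -32, -23]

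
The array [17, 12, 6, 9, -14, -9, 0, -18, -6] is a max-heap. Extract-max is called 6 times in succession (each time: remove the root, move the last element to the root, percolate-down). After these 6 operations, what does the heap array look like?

extract-max #1 returns 17:
  remove root 17; move last element -6 to root → [-6, 12, 6, 9, -14, -9, 0, -18]
  -6 vs larger child 12 at index 1, swap → [12, -6, 6, 9, -14, -9, 0, -18]
  -6 vs larger child 9 at index 3, swap → [12, 9, 6, -6, -14, -9, 0, -18]
extract-max #2 returns 12:
  remove root 12; move last element -18 to root → [-18, 9, 6, -6, -14, -9, 0]
  -18 vs larger child 9 at index 1, swap → [9, -18, 6, -6, -14, -9, 0]
  -18 vs larger child -6 at index 3, swap → [9, -6, 6, -18, -14, -9, 0]
extract-max #3 returns 9:
  remove root 9; move last element 0 to root → [0, -6, 6, -18, -14, -9]
  0 vs larger child 6 at index 2, swap → [6, -6, 0, -18, -14, -9]
extract-max #4 returns 6:
  remove root 6; move last element -9 to root → [-9, -6, 0, -18, -14]
  -9 vs larger child 0 at index 2, swap → [0, -6, -9, -18, -14]
extract-max #5 returns 0:
  remove root 0; move last element -14 to root → [-14, -6, -9, -18]
  -14 vs larger child -6 at index 1, swap → [-6, -14, -9, -18]
extract-max #6 returns -6:
  remove root -6; move last element -18 to root → [-18, -14, -9]
  -18 vs larger child -9 at index 2, swap → [-9, -14, -18]

[-9, -14, -18]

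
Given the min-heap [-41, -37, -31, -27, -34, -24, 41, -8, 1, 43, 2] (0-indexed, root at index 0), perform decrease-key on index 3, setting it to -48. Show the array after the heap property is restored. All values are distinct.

set index 3 from -27 to -48 → [-41, -37, -31, -48, -34, -24, 41, -8, 1, 43, 2]
-48 < parent -37 at index 1, swap → [-41, -48, -31, -37, -34, -24, 41, -8, 1, 43, 2]
-48 < parent -41 at index 0, swap → [-48, -41, -31, -37, -34, -24, 41, -8, 1, 43, 2]

[-48, -41, -31, -37, -34, -24, 41, -8, 1, 43, 2]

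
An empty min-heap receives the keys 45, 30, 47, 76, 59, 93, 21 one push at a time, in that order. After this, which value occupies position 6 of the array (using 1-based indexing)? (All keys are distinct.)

93

Insert 45:
  append 45 at index 1 → [45] (no swap needed)
Insert 30:
  append 30 at index 2 → [45, 30]
  30 < parent 45 at index 1, swap → [30, 45]
Insert 47:
  append 47 at index 3 → [30, 45, 47] (no swap needed)
Insert 76:
  append 76 at index 4 → [30, 45, 47, 76] (no swap needed)
Insert 59:
  append 59 at index 5 → [30, 45, 47, 76, 59] (no swap needed)
Insert 93:
  append 93 at index 6 → [30, 45, 47, 76, 59, 93] (no swap needed)
Insert 21:
  append 21 at index 7 → [30, 45, 47, 76, 59, 93, 21]
  21 < parent 47 at index 3, swap → [30, 45, 21, 76, 59, 93, 47]
  21 < parent 30 at index 1, swap → [21, 45, 30, 76, 59, 93, 47]
resulting array: [21, 45, 30, 76, 59, 93, 47]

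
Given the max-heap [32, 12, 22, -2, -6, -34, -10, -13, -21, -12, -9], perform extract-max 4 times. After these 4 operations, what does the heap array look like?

[-6, -12, -9, -13, -21, -34, -10]

extract-max #1 returns 32:
  remove root 32; move last element -9 to root → [-9, 12, 22, -2, -6, -34, -10, -13, -21, -12]
  -9 vs larger child 22 at index 2, swap → [22, 12, -9, -2, -6, -34, -10, -13, -21, -12]
extract-max #2 returns 22:
  remove root 22; move last element -12 to root → [-12, 12, -9, -2, -6, -34, -10, -13, -21]
  -12 vs larger child 12 at index 1, swap → [12, -12, -9, -2, -6, -34, -10, -13, -21]
  -12 vs larger child -2 at index 3, swap → [12, -2, -9, -12, -6, -34, -10, -13, -21]
extract-max #3 returns 12:
  remove root 12; move last element -21 to root → [-21, -2, -9, -12, -6, -34, -10, -13]
  -21 vs larger child -2 at index 1, swap → [-2, -21, -9, -12, -6, -34, -10, -13]
  -21 vs larger child -6 at index 4, swap → [-2, -6, -9, -12, -21, -34, -10, -13]
extract-max #4 returns -2:
  remove root -2; move last element -13 to root → [-13, -6, -9, -12, -21, -34, -10]
  -13 vs larger child -6 at index 1, swap → [-6, -13, -9, -12, -21, -34, -10]
  -13 vs larger child -12 at index 3, swap → [-6, -12, -9, -13, -21, -34, -10]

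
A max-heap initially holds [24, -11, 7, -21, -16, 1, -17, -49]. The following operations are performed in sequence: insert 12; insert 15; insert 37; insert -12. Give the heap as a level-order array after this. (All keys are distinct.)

insert 12:
  append 12 at index 8 → [24, -11, 7, -21, -16, 1, -17, -49, 12]
  12 > parent -21 at index 3, swap → [24, -11, 7, 12, -16, 1, -17, -49, -21]
  12 > parent -11 at index 1, swap → [24, 12, 7, -11, -16, 1, -17, -49, -21]
insert 15:
  append 15 at index 9 → [24, 12, 7, -11, -16, 1, -17, -49, -21, 15]
  15 > parent -16 at index 4, swap → [24, 12, 7, -11, 15, 1, -17, -49, -21, -16]
  15 > parent 12 at index 1, swap → [24, 15, 7, -11, 12, 1, -17, -49, -21, -16]
insert 37:
  append 37 at index 10 → [24, 15, 7, -11, 12, 1, -17, -49, -21, -16, 37]
  37 > parent 12 at index 4, swap → [24, 15, 7, -11, 37, 1, -17, -49, -21, -16, 12]
  37 > parent 15 at index 1, swap → [24, 37, 7, -11, 15, 1, -17, -49, -21, -16, 12]
  37 > parent 24 at index 0, swap → [37, 24, 7, -11, 15, 1, -17, -49, -21, -16, 12]
insert -12:
  append -12 at index 11 → [37, 24, 7, -11, 15, 1, -17, -49, -21, -16, 12, -12] (no swap needed)

[37, 24, 7, -11, 15, 1, -17, -49, -21, -16, 12, -12]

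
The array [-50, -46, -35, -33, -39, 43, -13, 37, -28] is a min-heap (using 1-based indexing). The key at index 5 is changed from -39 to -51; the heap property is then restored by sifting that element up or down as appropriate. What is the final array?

set index 5 from -39 to -51 → [-50, -46, -35, -33, -51, 43, -13, 37, -28]
-51 < parent -46 at index 2, swap → [-50, -51, -35, -33, -46, 43, -13, 37, -28]
-51 < parent -50 at index 1, swap → [-51, -50, -35, -33, -46, 43, -13, 37, -28]

[-51, -50, -35, -33, -46, 43, -13, 37, -28]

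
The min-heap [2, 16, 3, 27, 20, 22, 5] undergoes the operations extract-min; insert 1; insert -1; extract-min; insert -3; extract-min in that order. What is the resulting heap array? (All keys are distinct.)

[1, 16, 3, 27, 20, 22, 5]

extract-min → returns 2:
  remove root 2; move last element 5 to root → [5, 16, 3, 27, 20, 22]
  5 vs smaller child 3 at index 2, swap → [3, 16, 5, 27, 20, 22]
insert 1:
  append 1 at index 6 → [3, 16, 5, 27, 20, 22, 1]
  1 < parent 5 at index 2, swap → [3, 16, 1, 27, 20, 22, 5]
  1 < parent 3 at index 0, swap → [1, 16, 3, 27, 20, 22, 5]
insert -1:
  append -1 at index 7 → [1, 16, 3, 27, 20, 22, 5, -1]
  -1 < parent 27 at index 3, swap → [1, 16, 3, -1, 20, 22, 5, 27]
  -1 < parent 16 at index 1, swap → [1, -1, 3, 16, 20, 22, 5, 27]
  -1 < parent 1 at index 0, swap → [-1, 1, 3, 16, 20, 22, 5, 27]
extract-min → returns -1:
  remove root -1; move last element 27 to root → [27, 1, 3, 16, 20, 22, 5]
  27 vs smaller child 1 at index 1, swap → [1, 27, 3, 16, 20, 22, 5]
  27 vs smaller child 16 at index 3, swap → [1, 16, 3, 27, 20, 22, 5]
insert -3:
  append -3 at index 7 → [1, 16, 3, 27, 20, 22, 5, -3]
  -3 < parent 27 at index 3, swap → [1, 16, 3, -3, 20, 22, 5, 27]
  -3 < parent 16 at index 1, swap → [1, -3, 3, 16, 20, 22, 5, 27]
  -3 < parent 1 at index 0, swap → [-3, 1, 3, 16, 20, 22, 5, 27]
extract-min → returns -3:
  remove root -3; move last element 27 to root → [27, 1, 3, 16, 20, 22, 5]
  27 vs smaller child 1 at index 1, swap → [1, 27, 3, 16, 20, 22, 5]
  27 vs smaller child 16 at index 3, swap → [1, 16, 3, 27, 20, 22, 5]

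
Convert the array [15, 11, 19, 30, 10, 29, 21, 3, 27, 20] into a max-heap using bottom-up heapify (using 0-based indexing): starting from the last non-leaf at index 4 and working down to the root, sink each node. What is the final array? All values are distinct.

sift down from index 4:
  10 vs only child 20 at index 9, swap → [15, 11, 19, 30, 20, 29, 21, 3, 27, 10]
sift down from index 3: already satisfies heap property
sift down from index 2:
  19 vs larger child 29 at index 5, swap → [15, 11, 29, 30, 20, 19, 21, 3, 27, 10]
sift down from index 1:
  11 vs larger child 30 at index 3, swap → [15, 30, 29, 11, 20, 19, 21, 3, 27, 10]
  11 vs larger child 27 at index 8, swap → [15, 30, 29, 27, 20, 19, 21, 3, 11, 10]
sift down from index 0:
  15 vs larger child 30 at index 1, swap → [30, 15, 29, 27, 20, 19, 21, 3, 11, 10]
  15 vs larger child 27 at index 3, swap → [30, 27, 29, 15, 20, 19, 21, 3, 11, 10]

[30, 27, 29, 15, 20, 19, 21, 3, 11, 10]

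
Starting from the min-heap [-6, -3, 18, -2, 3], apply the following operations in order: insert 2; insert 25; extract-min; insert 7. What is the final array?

[-3, -2, 2, 25, 3, 18, 7]

insert 2:
  append 2 at index 5 → [-6, -3, 18, -2, 3, 2]
  2 < parent 18 at index 2, swap → [-6, -3, 2, -2, 3, 18]
insert 25:
  append 25 at index 6 → [-6, -3, 2, -2, 3, 18, 25] (no swap needed)
extract-min → returns -6:
  remove root -6; move last element 25 to root → [25, -3, 2, -2, 3, 18]
  25 vs smaller child -3 at index 1, swap → [-3, 25, 2, -2, 3, 18]
  25 vs smaller child -2 at index 3, swap → [-3, -2, 2, 25, 3, 18]
insert 7:
  append 7 at index 6 → [-3, -2, 2, 25, 3, 18, 7] (no swap needed)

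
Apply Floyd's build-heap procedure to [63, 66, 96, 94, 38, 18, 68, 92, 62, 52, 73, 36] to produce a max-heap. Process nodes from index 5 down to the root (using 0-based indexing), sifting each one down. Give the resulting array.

[96, 94, 68, 92, 73, 36, 63, 66, 62, 52, 38, 18]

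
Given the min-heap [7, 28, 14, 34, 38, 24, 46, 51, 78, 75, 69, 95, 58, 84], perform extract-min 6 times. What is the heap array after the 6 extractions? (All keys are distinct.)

extract-min #1 returns 7:
  remove root 7; move last element 84 to root → [84, 28, 14, 34, 38, 24, 46, 51, 78, 75, 69, 95, 58]
  84 vs smaller child 14 at index 2, swap → [14, 28, 84, 34, 38, 24, 46, 51, 78, 75, 69, 95, 58]
  84 vs smaller child 24 at index 5, swap → [14, 28, 24, 34, 38, 84, 46, 51, 78, 75, 69, 95, 58]
  84 vs smaller child 58 at index 12, swap → [14, 28, 24, 34, 38, 58, 46, 51, 78, 75, 69, 95, 84]
extract-min #2 returns 14:
  remove root 14; move last element 84 to root → [84, 28, 24, 34, 38, 58, 46, 51, 78, 75, 69, 95]
  84 vs smaller child 24 at index 2, swap → [24, 28, 84, 34, 38, 58, 46, 51, 78, 75, 69, 95]
  84 vs smaller child 46 at index 6, swap → [24, 28, 46, 34, 38, 58, 84, 51, 78, 75, 69, 95]
extract-min #3 returns 24:
  remove root 24; move last element 95 to root → [95, 28, 46, 34, 38, 58, 84, 51, 78, 75, 69]
  95 vs smaller child 28 at index 1, swap → [28, 95, 46, 34, 38, 58, 84, 51, 78, 75, 69]
  95 vs smaller child 34 at index 3, swap → [28, 34, 46, 95, 38, 58, 84, 51, 78, 75, 69]
  95 vs smaller child 51 at index 7, swap → [28, 34, 46, 51, 38, 58, 84, 95, 78, 75, 69]
extract-min #4 returns 28:
  remove root 28; move last element 69 to root → [69, 34, 46, 51, 38, 58, 84, 95, 78, 75]
  69 vs smaller child 34 at index 1, swap → [34, 69, 46, 51, 38, 58, 84, 95, 78, 75]
  69 vs smaller child 38 at index 4, swap → [34, 38, 46, 51, 69, 58, 84, 95, 78, 75]
extract-min #5 returns 34:
  remove root 34; move last element 75 to root → [75, 38, 46, 51, 69, 58, 84, 95, 78]
  75 vs smaller child 38 at index 1, swap → [38, 75, 46, 51, 69, 58, 84, 95, 78]
  75 vs smaller child 51 at index 3, swap → [38, 51, 46, 75, 69, 58, 84, 95, 78]
extract-min #6 returns 38:
  remove root 38; move last element 78 to root → [78, 51, 46, 75, 69, 58, 84, 95]
  78 vs smaller child 46 at index 2, swap → [46, 51, 78, 75, 69, 58, 84, 95]
  78 vs smaller child 58 at index 5, swap → [46, 51, 58, 75, 69, 78, 84, 95]

[46, 51, 58, 75, 69, 78, 84, 95]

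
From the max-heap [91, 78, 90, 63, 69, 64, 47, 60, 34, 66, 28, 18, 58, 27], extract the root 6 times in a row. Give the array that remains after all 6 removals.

extract-max #1 returns 91:
  remove root 91; move last element 27 to root → [27, 78, 90, 63, 69, 64, 47, 60, 34, 66, 28, 18, 58]
  27 vs larger child 90 at index 2, swap → [90, 78, 27, 63, 69, 64, 47, 60, 34, 66, 28, 18, 58]
  27 vs larger child 64 at index 5, swap → [90, 78, 64, 63, 69, 27, 47, 60, 34, 66, 28, 18, 58]
  27 vs larger child 58 at index 12, swap → [90, 78, 64, 63, 69, 58, 47, 60, 34, 66, 28, 18, 27]
extract-max #2 returns 90:
  remove root 90; move last element 27 to root → [27, 78, 64, 63, 69, 58, 47, 60, 34, 66, 28, 18]
  27 vs larger child 78 at index 1, swap → [78, 27, 64, 63, 69, 58, 47, 60, 34, 66, 28, 18]
  27 vs larger child 69 at index 4, swap → [78, 69, 64, 63, 27, 58, 47, 60, 34, 66, 28, 18]
  27 vs larger child 66 at index 9, swap → [78, 69, 64, 63, 66, 58, 47, 60, 34, 27, 28, 18]
extract-max #3 returns 78:
  remove root 78; move last element 18 to root → [18, 69, 64, 63, 66, 58, 47, 60, 34, 27, 28]
  18 vs larger child 69 at index 1, swap → [69, 18, 64, 63, 66, 58, 47, 60, 34, 27, 28]
  18 vs larger child 66 at index 4, swap → [69, 66, 64, 63, 18, 58, 47, 60, 34, 27, 28]
  18 vs larger child 28 at index 10, swap → [69, 66, 64, 63, 28, 58, 47, 60, 34, 27, 18]
extract-max #4 returns 69:
  remove root 69; move last element 18 to root → [18, 66, 64, 63, 28, 58, 47, 60, 34, 27]
  18 vs larger child 66 at index 1, swap → [66, 18, 64, 63, 28, 58, 47, 60, 34, 27]
  18 vs larger child 63 at index 3, swap → [66, 63, 64, 18, 28, 58, 47, 60, 34, 27]
  18 vs larger child 60 at index 7, swap → [66, 63, 64, 60, 28, 58, 47, 18, 34, 27]
extract-max #5 returns 66:
  remove root 66; move last element 27 to root → [27, 63, 64, 60, 28, 58, 47, 18, 34]
  27 vs larger child 64 at index 2, swap → [64, 63, 27, 60, 28, 58, 47, 18, 34]
  27 vs larger child 58 at index 5, swap → [64, 63, 58, 60, 28, 27, 47, 18, 34]
extract-max #6 returns 64:
  remove root 64; move last element 34 to root → [34, 63, 58, 60, 28, 27, 47, 18]
  34 vs larger child 63 at index 1, swap → [63, 34, 58, 60, 28, 27, 47, 18]
  34 vs larger child 60 at index 3, swap → [63, 60, 58, 34, 28, 27, 47, 18]

[63, 60, 58, 34, 28, 27, 47, 18]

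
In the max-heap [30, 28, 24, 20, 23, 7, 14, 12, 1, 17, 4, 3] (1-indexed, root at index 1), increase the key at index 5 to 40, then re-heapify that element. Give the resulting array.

[40, 30, 24, 20, 28, 7, 14, 12, 1, 17, 4, 3]

set index 5 from 23 to 40 → [30, 28, 24, 20, 40, 7, 14, 12, 1, 17, 4, 3]
40 > parent 28 at index 2, swap → [30, 40, 24, 20, 28, 7, 14, 12, 1, 17, 4, 3]
40 > parent 30 at index 1, swap → [40, 30, 24, 20, 28, 7, 14, 12, 1, 17, 4, 3]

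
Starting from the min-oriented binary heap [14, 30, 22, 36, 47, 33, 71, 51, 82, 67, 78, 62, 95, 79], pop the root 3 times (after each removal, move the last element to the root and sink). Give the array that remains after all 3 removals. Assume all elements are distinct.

extract-min #1 returns 14:
  remove root 14; move last element 79 to root → [79, 30, 22, 36, 47, 33, 71, 51, 82, 67, 78, 62, 95]
  79 vs smaller child 22 at index 2, swap → [22, 30, 79, 36, 47, 33, 71, 51, 82, 67, 78, 62, 95]
  79 vs smaller child 33 at index 5, swap → [22, 30, 33, 36, 47, 79, 71, 51, 82, 67, 78, 62, 95]
  79 vs smaller child 62 at index 11, swap → [22, 30, 33, 36, 47, 62, 71, 51, 82, 67, 78, 79, 95]
extract-min #2 returns 22:
  remove root 22; move last element 95 to root → [95, 30, 33, 36, 47, 62, 71, 51, 82, 67, 78, 79]
  95 vs smaller child 30 at index 1, swap → [30, 95, 33, 36, 47, 62, 71, 51, 82, 67, 78, 79]
  95 vs smaller child 36 at index 3, swap → [30, 36, 33, 95, 47, 62, 71, 51, 82, 67, 78, 79]
  95 vs smaller child 51 at index 7, swap → [30, 36, 33, 51, 47, 62, 71, 95, 82, 67, 78, 79]
extract-min #3 returns 30:
  remove root 30; move last element 79 to root → [79, 36, 33, 51, 47, 62, 71, 95, 82, 67, 78]
  79 vs smaller child 33 at index 2, swap → [33, 36, 79, 51, 47, 62, 71, 95, 82, 67, 78]
  79 vs smaller child 62 at index 5, swap → [33, 36, 62, 51, 47, 79, 71, 95, 82, 67, 78]

[33, 36, 62, 51, 47, 79, 71, 95, 82, 67, 78]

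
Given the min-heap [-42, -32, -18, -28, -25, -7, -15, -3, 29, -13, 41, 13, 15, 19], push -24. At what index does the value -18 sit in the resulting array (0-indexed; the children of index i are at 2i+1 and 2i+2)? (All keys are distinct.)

append -24 at index 14 → [-42, -32, -18, -28, -25, -7, -15, -3, 29, -13, 41, 13, 15, 19, -24]
-24 < parent -15 at index 6, swap → [-42, -32, -18, -28, -25, -7, -24, -3, 29, -13, 41, 13, 15, 19, -15]
-24 < parent -18 at index 2, swap → [-42, -32, -24, -28, -25, -7, -18, -3, 29, -13, 41, 13, 15, 19, -15]
resulting array: [-42, -32, -24, -28, -25, -7, -18, -3, 29, -13, 41, 13, 15, 19, -15]

6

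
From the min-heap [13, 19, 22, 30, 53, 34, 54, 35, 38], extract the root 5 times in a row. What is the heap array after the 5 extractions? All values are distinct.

extract-min #1 returns 13:
  remove root 13; move last element 38 to root → [38, 19, 22, 30, 53, 34, 54, 35]
  38 vs smaller child 19 at index 1, swap → [19, 38, 22, 30, 53, 34, 54, 35]
  38 vs smaller child 30 at index 3, swap → [19, 30, 22, 38, 53, 34, 54, 35]
  38 vs only child 35 at index 7, swap → [19, 30, 22, 35, 53, 34, 54, 38]
extract-min #2 returns 19:
  remove root 19; move last element 38 to root → [38, 30, 22, 35, 53, 34, 54]
  38 vs smaller child 22 at index 2, swap → [22, 30, 38, 35, 53, 34, 54]
  38 vs smaller child 34 at index 5, swap → [22, 30, 34, 35, 53, 38, 54]
extract-min #3 returns 22:
  remove root 22; move last element 54 to root → [54, 30, 34, 35, 53, 38]
  54 vs smaller child 30 at index 1, swap → [30, 54, 34, 35, 53, 38]
  54 vs smaller child 35 at index 3, swap → [30, 35, 34, 54, 53, 38]
extract-min #4 returns 30:
  remove root 30; move last element 38 to root → [38, 35, 34, 54, 53]
  38 vs smaller child 34 at index 2, swap → [34, 35, 38, 54, 53]
extract-min #5 returns 34:
  remove root 34; move last element 53 to root → [53, 35, 38, 54]
  53 vs smaller child 35 at index 1, swap → [35, 53, 38, 54]

[35, 53, 38, 54]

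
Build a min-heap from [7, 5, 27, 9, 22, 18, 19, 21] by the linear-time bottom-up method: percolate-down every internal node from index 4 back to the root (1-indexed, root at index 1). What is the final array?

[5, 7, 18, 9, 22, 27, 19, 21]

sift down from index 4: already satisfies heap property
sift down from index 3:
  27 vs smaller child 18 at index 6, swap → [7, 5, 18, 9, 22, 27, 19, 21]
sift down from index 2: already satisfies heap property
sift down from index 1:
  7 vs smaller child 5 at index 2, swap → [5, 7, 18, 9, 22, 27, 19, 21]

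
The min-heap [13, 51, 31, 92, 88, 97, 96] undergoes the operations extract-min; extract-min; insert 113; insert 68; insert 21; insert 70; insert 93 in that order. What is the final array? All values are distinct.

[21, 51, 68, 70, 93, 113, 96, 92, 88, 97]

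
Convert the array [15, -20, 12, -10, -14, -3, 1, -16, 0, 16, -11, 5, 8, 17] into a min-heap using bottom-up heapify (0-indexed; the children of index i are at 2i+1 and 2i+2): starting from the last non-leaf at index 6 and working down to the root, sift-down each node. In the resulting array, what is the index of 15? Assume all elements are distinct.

sift down from index 6: already satisfies heap property
sift down from index 5: already satisfies heap property
sift down from index 4: already satisfies heap property
sift down from index 3:
  -10 vs smaller child -16 at index 7, swap → [15, -20, 12, -16, -14, -3, 1, -10, 0, 16, -11, 5, 8, 17]
sift down from index 2:
  12 vs smaller child -3 at index 5, swap → [15, -20, -3, -16, -14, 12, 1, -10, 0, 16, -11, 5, 8, 17]
  12 vs smaller child 5 at index 11, swap → [15, -20, -3, -16, -14, 5, 1, -10, 0, 16, -11, 12, 8, 17]
sift down from index 1: already satisfies heap property
sift down from index 0:
  15 vs smaller child -20 at index 1, swap → [-20, 15, -3, -16, -14, 5, 1, -10, 0, 16, -11, 12, 8, 17]
  15 vs smaller child -16 at index 3, swap → [-20, -16, -3, 15, -14, 5, 1, -10, 0, 16, -11, 12, 8, 17]
  15 vs smaller child -10 at index 7, swap → [-20, -16, -3, -10, -14, 5, 1, 15, 0, 16, -11, 12, 8, 17]
resulting array: [-20, -16, -3, -10, -14, 5, 1, 15, 0, 16, -11, 12, 8, 17]

7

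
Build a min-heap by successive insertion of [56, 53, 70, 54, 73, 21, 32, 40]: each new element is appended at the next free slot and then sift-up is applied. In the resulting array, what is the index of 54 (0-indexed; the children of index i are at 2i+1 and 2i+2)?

3

Insert 56:
  append 56 at index 0 → [56] (no swap needed)
Insert 53:
  append 53 at index 1 → [56, 53]
  53 < parent 56 at index 0, swap → [53, 56]
Insert 70:
  append 70 at index 2 → [53, 56, 70] (no swap needed)
Insert 54:
  append 54 at index 3 → [53, 56, 70, 54]
  54 < parent 56 at index 1, swap → [53, 54, 70, 56]
Insert 73:
  append 73 at index 4 → [53, 54, 70, 56, 73] (no swap needed)
Insert 21:
  append 21 at index 5 → [53, 54, 70, 56, 73, 21]
  21 < parent 70 at index 2, swap → [53, 54, 21, 56, 73, 70]
  21 < parent 53 at index 0, swap → [21, 54, 53, 56, 73, 70]
Insert 32:
  append 32 at index 6 → [21, 54, 53, 56, 73, 70, 32]
  32 < parent 53 at index 2, swap → [21, 54, 32, 56, 73, 70, 53]
Insert 40:
  append 40 at index 7 → [21, 54, 32, 56, 73, 70, 53, 40]
  40 < parent 56 at index 3, swap → [21, 54, 32, 40, 73, 70, 53, 56]
  40 < parent 54 at index 1, swap → [21, 40, 32, 54, 73, 70, 53, 56]
resulting array: [21, 40, 32, 54, 73, 70, 53, 56]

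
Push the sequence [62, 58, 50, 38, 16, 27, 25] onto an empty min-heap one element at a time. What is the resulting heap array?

Insert 62:
  append 62 at index 0 → [62] (no swap needed)
Insert 58:
  append 58 at index 1 → [62, 58]
  58 < parent 62 at index 0, swap → [58, 62]
Insert 50:
  append 50 at index 2 → [58, 62, 50]
  50 < parent 58 at index 0, swap → [50, 62, 58]
Insert 38:
  append 38 at index 3 → [50, 62, 58, 38]
  38 < parent 62 at index 1, swap → [50, 38, 58, 62]
  38 < parent 50 at index 0, swap → [38, 50, 58, 62]
Insert 16:
  append 16 at index 4 → [38, 50, 58, 62, 16]
  16 < parent 50 at index 1, swap → [38, 16, 58, 62, 50]
  16 < parent 38 at index 0, swap → [16, 38, 58, 62, 50]
Insert 27:
  append 27 at index 5 → [16, 38, 58, 62, 50, 27]
  27 < parent 58 at index 2, swap → [16, 38, 27, 62, 50, 58]
Insert 25:
  append 25 at index 6 → [16, 38, 27, 62, 50, 58, 25]
  25 < parent 27 at index 2, swap → [16, 38, 25, 62, 50, 58, 27]

[16, 38, 25, 62, 50, 58, 27]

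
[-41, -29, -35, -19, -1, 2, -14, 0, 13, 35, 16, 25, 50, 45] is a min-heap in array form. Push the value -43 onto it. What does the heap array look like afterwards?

[-43, -29, -41, -19, -1, 2, -35, 0, 13, 35, 16, 25, 50, 45, -14]

append -43 at index 14 → [-41, -29, -35, -19, -1, 2, -14, 0, 13, 35, 16, 25, 50, 45, -43]
-43 < parent -14 at index 6, swap → [-41, -29, -35, -19, -1, 2, -43, 0, 13, 35, 16, 25, 50, 45, -14]
-43 < parent -35 at index 2, swap → [-41, -29, -43, -19, -1, 2, -35, 0, 13, 35, 16, 25, 50, 45, -14]
-43 < parent -41 at index 0, swap → [-43, -29, -41, -19, -1, 2, -35, 0, 13, 35, 16, 25, 50, 45, -14]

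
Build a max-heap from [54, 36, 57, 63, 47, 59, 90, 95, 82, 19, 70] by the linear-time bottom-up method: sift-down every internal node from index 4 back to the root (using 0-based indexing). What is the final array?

sift down from index 4:
  47 vs larger child 70 at index 10, swap → [54, 36, 57, 63, 70, 59, 90, 95, 82, 19, 47]
sift down from index 3:
  63 vs larger child 95 at index 7, swap → [54, 36, 57, 95, 70, 59, 90, 63, 82, 19, 47]
sift down from index 2:
  57 vs larger child 90 at index 6, swap → [54, 36, 90, 95, 70, 59, 57, 63, 82, 19, 47]
sift down from index 1:
  36 vs larger child 95 at index 3, swap → [54, 95, 90, 36, 70, 59, 57, 63, 82, 19, 47]
  36 vs larger child 82 at index 8, swap → [54, 95, 90, 82, 70, 59, 57, 63, 36, 19, 47]
sift down from index 0:
  54 vs larger child 95 at index 1, swap → [95, 54, 90, 82, 70, 59, 57, 63, 36, 19, 47]
  54 vs larger child 82 at index 3, swap → [95, 82, 90, 54, 70, 59, 57, 63, 36, 19, 47]
  54 vs larger child 63 at index 7, swap → [95, 82, 90, 63, 70, 59, 57, 54, 36, 19, 47]

[95, 82, 90, 63, 70, 59, 57, 54, 36, 19, 47]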